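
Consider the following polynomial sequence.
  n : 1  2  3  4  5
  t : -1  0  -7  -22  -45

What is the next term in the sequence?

-76

1  -7  -15  -23
-8  -8  -8
Second differences constant at -8.
-23 − 8 = -31;  -45 − 31 = -76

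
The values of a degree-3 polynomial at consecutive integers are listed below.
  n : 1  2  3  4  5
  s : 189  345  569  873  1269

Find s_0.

First differences: 156  224  304  396
Second differences: 68  80  92
Third differences: 12  12
The third differences are constant at 12.
Work back: 68 − 12 = 56;  156 − 56 = 100;  189 − 100 = 89

89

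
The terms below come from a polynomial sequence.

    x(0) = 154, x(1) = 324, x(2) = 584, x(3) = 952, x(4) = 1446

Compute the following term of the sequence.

2084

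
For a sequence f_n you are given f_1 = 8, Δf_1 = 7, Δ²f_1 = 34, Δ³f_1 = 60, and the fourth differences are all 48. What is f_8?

4551

Build the table forward from the leading diagonal:
Fourth differences: 48, 48, 48, 48, 48, 48, 48, 48
Third differences: 60, 108, 156, 204, 252, 300, 348, 396
Second differences: 34, 94, 202, 358, 562, 814, 1114, 1462
First differences: 7, 41, 135, 337, 695, 1257, 2071, 3185
f: 8, 15, 56, 191, 528, 1223, 2480, 4551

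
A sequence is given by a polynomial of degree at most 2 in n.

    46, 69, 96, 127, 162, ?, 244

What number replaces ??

Using the first 5 terms:
23, 27, 31, 35
4, 4, 4
Constant second difference = 4.
Extend forward: 35 + 4 = 39;  162 + 39 = 201

201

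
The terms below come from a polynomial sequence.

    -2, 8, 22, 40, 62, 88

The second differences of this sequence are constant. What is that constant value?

4

First differences: 10, 14, 18, 22, 26
Second differences: 4, 4, 4, 4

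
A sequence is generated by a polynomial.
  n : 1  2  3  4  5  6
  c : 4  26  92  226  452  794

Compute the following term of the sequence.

Δ: 22  66  134  226  342
Δ²: 44  68  92  116
Δ³: 24  24  24
Third differences constant at 24.
116 + 24 = 140;  342 + 140 = 482;  794 + 482 = 1276

1276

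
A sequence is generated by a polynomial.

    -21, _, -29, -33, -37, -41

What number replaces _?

-25

Using the last 4 terms:
D1: -4, -4, -4
Constant first difference = -4.
Extend backward: -29 + 4 = -25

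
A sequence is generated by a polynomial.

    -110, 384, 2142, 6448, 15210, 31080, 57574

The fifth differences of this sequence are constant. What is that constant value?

Δ: 494, 1758, 4306, 8762, 15870, 26494
Δ²: 1264, 2548, 4456, 7108, 10624
Δ³: 1284, 1908, 2652, 3516
Δ⁴: 624, 744, 864
Δ⁵: 120, 120

120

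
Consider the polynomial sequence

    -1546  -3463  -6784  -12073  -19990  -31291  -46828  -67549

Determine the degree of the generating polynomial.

4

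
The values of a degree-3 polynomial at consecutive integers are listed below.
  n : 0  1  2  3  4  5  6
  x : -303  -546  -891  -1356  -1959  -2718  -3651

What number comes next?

First differences: -243, -345, -465, -603, -759, -933
Second differences: -102, -120, -138, -156, -174
Third differences: -18, -18, -18, -18
Third differences constant at -18.
-174 − 18 = -192;  -933 − 192 = -1125;  -3651 − 1125 = -4776

-4776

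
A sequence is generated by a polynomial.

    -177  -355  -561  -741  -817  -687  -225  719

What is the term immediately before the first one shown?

-57

Δ: -178, -206, -180, -76, 130, 462, 944
Δ²: -28, 26, 104, 206, 332, 482
Δ³: 54, 78, 102, 126, 150
Δ⁴: 24, 24, 24, 24
The fourth differences are constant at 24.
Work back: 54 − 24 = 30;  -28 − 30 = -58;  -178 + 58 = -120;  -177 + 120 = -57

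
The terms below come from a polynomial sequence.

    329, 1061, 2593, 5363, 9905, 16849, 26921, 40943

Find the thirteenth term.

205793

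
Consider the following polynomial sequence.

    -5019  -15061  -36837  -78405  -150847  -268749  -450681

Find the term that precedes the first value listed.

First differences: -10042  -21776  -41568  -72442  -117902  -181932
Second differences: -11734  -19792  -30874  -45460  -64030
Third differences: -8058  -11082  -14586  -18570
Fourth differences: -3024  -3504  -3984
Fifth differences: -480  -480
The fifth differences are constant at -480.
Work back: -3024 + 480 = -2544;  -8058 + 2544 = -5514;  -11734 + 5514 = -6220;  -10042 + 6220 = -3822;  -5019 + 3822 = -1197

-1197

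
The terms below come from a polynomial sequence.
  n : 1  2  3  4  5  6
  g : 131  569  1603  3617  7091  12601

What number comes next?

20819

D1: 438, 1034, 2014, 3474, 5510
D2: 596, 980, 1460, 2036
D3: 384, 480, 576
D4: 96, 96
Fourth differences constant at 96.
576 + 96 = 672;  2036 + 672 = 2708;  5510 + 2708 = 8218;  12601 + 8218 = 20819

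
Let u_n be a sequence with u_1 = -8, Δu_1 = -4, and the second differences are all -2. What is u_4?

Build the table forward from the leading diagonal:
Second differences: -2, -2, -2, -2
First differences: -4, -6, -8, -10
u: -8, -12, -18, -26

-26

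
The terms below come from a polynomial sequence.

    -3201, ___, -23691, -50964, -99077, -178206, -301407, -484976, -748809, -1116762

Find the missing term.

Using the last 8 terms:
Δ: -27273  -48113  -79129  -123201  -183569  -263833  -367953
Δ²: -20840  -31016  -44072  -60368  -80264  -104120
Δ³: -10176  -13056  -16296  -19896  -23856
Δ⁴: -2880  -3240  -3600  -3960
Δ⁵: -360  -360  -360
Constant fifth difference = -360.
Extend backward: -2880 + 360 = -2520;  -10176 + 2520 = -7656;  -20840 + 7656 = -13184;  -27273 + 13184 = -14089;  -23691 + 14089 = -9602

-9602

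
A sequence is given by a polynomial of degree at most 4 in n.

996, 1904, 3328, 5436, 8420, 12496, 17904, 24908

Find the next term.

Δ: 908, 1424, 2108, 2984, 4076, 5408, 7004
Δ²: 516, 684, 876, 1092, 1332, 1596
Δ³: 168, 192, 216, 240, 264
Δ⁴: 24, 24, 24, 24
Constant fourth difference = 24, so extend:
264 + 24 = 288;  1596 + 288 = 1884;  7004 + 1884 = 8888;  24908 + 8888 = 33796

33796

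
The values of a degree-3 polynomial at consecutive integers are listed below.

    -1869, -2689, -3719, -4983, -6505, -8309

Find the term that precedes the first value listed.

-820  -1030  -1264  -1522  -1804
-210  -234  -258  -282
-24  -24  -24
The third differences are constant at -24.
Work back: -210 + 24 = -186;  -820 + 186 = -634;  -1869 + 634 = -1235

-1235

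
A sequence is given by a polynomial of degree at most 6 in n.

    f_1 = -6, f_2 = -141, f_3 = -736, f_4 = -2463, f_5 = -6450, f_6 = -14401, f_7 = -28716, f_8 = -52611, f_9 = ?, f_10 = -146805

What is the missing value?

-90238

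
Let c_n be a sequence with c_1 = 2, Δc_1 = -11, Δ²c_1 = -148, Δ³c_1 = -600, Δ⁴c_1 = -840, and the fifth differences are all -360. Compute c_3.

Build the table forward from the leading diagonal:
Δ⁵: -360, -360, -360
Δ⁴: -840, -1200, -1560
Δ³: -600, -1440, -2640
Δ²: -148, -748, -2188
Δ: -11, -159, -907
c: 2, -9, -168

-168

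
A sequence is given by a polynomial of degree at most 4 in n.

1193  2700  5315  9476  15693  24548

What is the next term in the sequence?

First differences: 1507 , 2615 , 4161 , 6217 , 8855
Second differences: 1108 , 1546 , 2056 , 2638
Third differences: 438 , 510 , 582
Fourth differences: 72 , 72
Constant fourth difference = 72, so extend:
582 + 72 = 654;  2638 + 654 = 3292;  8855 + 3292 = 12147;  24548 + 12147 = 36695

36695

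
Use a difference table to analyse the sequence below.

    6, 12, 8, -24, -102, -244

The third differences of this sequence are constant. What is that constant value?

First differences: 6, -4, -32, -78, -142
Second differences: -10, -28, -46, -64
Third differences: -18, -18, -18

-18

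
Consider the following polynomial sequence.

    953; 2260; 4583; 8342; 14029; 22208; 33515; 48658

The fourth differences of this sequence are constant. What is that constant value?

D1: 1307, 2323, 3759, 5687, 8179, 11307, 15143
D2: 1016, 1436, 1928, 2492, 3128, 3836
D3: 420, 492, 564, 636, 708
D4: 72, 72, 72, 72

72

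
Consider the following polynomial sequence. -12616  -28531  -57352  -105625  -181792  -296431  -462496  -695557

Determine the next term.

-1014040

First differences: -15915, -28821, -48273, -76167, -114639, -166065, -233061
Second differences: -12906, -19452, -27894, -38472, -51426, -66996
Third differences: -6546, -8442, -10578, -12954, -15570
Fourth differences: -1896, -2136, -2376, -2616
Fifth differences: -240, -240, -240
Constant fifth difference = -240, so extend:
-2616 − 240 = -2856;  -15570 − 2856 = -18426;  -66996 − 18426 = -85422;  -233061 − 85422 = -318483;  -695557 − 318483 = -1014040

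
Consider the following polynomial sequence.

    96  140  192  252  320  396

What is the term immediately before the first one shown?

60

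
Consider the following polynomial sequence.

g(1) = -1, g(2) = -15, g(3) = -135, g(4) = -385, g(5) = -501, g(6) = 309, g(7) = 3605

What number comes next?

11955

First differences: -14 , -120 , -250 , -116 , 810 , 3296
Second differences: -106 , -130 , 134 , 926 , 2486
Third differences: -24 , 264 , 792 , 1560
Fourth differences: 288 , 528 , 768
Fifth differences: 240 , 240
Fifth differences constant at 240.
768 + 240 = 1008;  1560 + 1008 = 2568;  2486 + 2568 = 5054;  3296 + 5054 = 8350;  3605 + 8350 = 11955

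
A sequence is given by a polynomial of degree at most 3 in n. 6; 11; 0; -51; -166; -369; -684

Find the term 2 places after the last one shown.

-1746

D1: 5  -11  -51  -115  -203  -315
D2: -16  -40  -64  -88  -112
D3: -24  -24  -24  -24
The third differences are constant (-24).
-112 − 24 = -136;  -315 − 136 = -451;  -684 − 451 = -1135
-136 − 24 = -160;  -451 − 160 = -611;  -1135 − 611 = -1746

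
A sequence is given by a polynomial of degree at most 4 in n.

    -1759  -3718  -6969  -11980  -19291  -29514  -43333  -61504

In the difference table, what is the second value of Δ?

-3251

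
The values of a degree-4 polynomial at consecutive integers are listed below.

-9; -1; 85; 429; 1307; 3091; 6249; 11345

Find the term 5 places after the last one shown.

92355

D1: 8  86  344  878  1784  3158  5096
D2: 78  258  534  906  1374  1938
D3: 180  276  372  468  564
D4: 96  96  96  96
Constant fourth difference = 96, so extend:
564 + 96 = 660;  1938 + 660 = 2598;  5096 + 2598 = 7694;  11345 + 7694 = 19039
660 + 96 = 756;  2598 + 756 = 3354;  7694 + 3354 = 11048;  19039 + 11048 = 30087
756 + 96 = 852;  3354 + 852 = 4206;  11048 + 4206 = 15254;  30087 + 15254 = 45341
852 + 96 = 948;  4206 + 948 = 5154;  15254 + 5154 = 20408;  45341 + 20408 = 65749
948 + 96 = 1044;  5154 + 1044 = 6198;  20408 + 6198 = 26606;  65749 + 26606 = 92355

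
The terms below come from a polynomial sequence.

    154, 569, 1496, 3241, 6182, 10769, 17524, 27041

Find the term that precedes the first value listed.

17

First differences: 415  927  1745  2941  4587  6755  9517
Second differences: 512  818  1196  1646  2168  2762
Third differences: 306  378  450  522  594
Fourth differences: 72  72  72  72
The fourth differences are constant at 72.
Work back: 306 − 72 = 234;  512 − 234 = 278;  415 − 278 = 137;  154 − 137 = 17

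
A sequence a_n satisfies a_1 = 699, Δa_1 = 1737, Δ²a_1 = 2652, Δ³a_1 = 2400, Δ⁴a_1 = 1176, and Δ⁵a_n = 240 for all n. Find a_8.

Build the table forward from the leading diagonal:
Fifth differences: 240, 240, 240, 240, 240, 240, 240, 240
Fourth differences: 1176, 1416, 1656, 1896, 2136, 2376, 2616, 2856
Third differences: 2400, 3576, 4992, 6648, 8544, 10680, 13056, 15672
Second differences: 2652, 5052, 8628, 13620, 20268, 28812, 39492, 52548
First differences: 1737, 4389, 9441, 18069, 31689, 51957, 80769, 120261
a: 699, 2436, 6825, 16266, 34335, 66024, 117981, 198750

198750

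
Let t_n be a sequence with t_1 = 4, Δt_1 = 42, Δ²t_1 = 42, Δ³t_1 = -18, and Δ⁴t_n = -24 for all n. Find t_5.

Build the table forward from the leading diagonal:
D4: -24  -24  -24  -24  -24
D3: -18  -42  -66  -90  -114
D2: 42  24  -18  -84  -174
D1: 42  84  108  90  6
t: 4  46  130  238  328

328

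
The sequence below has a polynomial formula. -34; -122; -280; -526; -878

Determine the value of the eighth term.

-2750

First differences: -88, -158, -246, -352
Second differences: -70, -88, -106
Third differences: -18, -18
Third differences constant at -18.
-106 − 18 = -124;  -352 − 124 = -476;  -878 − 476 = -1354
-124 − 18 = -142;  -476 − 142 = -618;  -1354 − 618 = -1972
-142 − 18 = -160;  -618 − 160 = -778;  -1972 − 778 = -2750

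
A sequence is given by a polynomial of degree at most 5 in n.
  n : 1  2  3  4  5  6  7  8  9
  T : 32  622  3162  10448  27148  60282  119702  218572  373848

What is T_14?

590 , 2540 , 7286 , 16700 , 33134 , 59420 , 98870 , 155276
1950 , 4746 , 9414 , 16434 , 26286 , 39450 , 56406
2796 , 4668 , 7020 , 9852 , 13164 , 16956
1872 , 2352 , 2832 , 3312 , 3792
480 , 480 , 480 , 480
The fifth differences are constant (480).
3792 + 480 = 4272;  16956 + 4272 = 21228;  56406 + 21228 = 77634;  155276 + 77634 = 232910;  373848 + 232910 = 606758
4272 + 480 = 4752;  21228 + 4752 = 25980;  77634 + 25980 = 103614;  232910 + 103614 = 336524;  606758 + 336524 = 943282
4752 + 480 = 5232;  25980 + 5232 = 31212;  103614 + 31212 = 134826;  336524 + 134826 = 471350;  943282 + 471350 = 1414632
5232 + 480 = 5712;  31212 + 5712 = 36924;  134826 + 36924 = 171750;  471350 + 171750 = 643100;  1414632 + 643100 = 2057732
5712 + 480 = 6192;  36924 + 6192 = 43116;  171750 + 43116 = 214866;  643100 + 214866 = 857966;  2057732 + 857966 = 2915698

2915698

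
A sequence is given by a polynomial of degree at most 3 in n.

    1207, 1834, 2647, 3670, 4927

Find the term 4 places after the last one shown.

12775

Δ: 627  813  1023  1257
Δ²: 186  210  234
Δ³: 24  24
The third differences are constant (24).
234 + 24 = 258;  1257 + 258 = 1515;  4927 + 1515 = 6442
258 + 24 = 282;  1515 + 282 = 1797;  6442 + 1797 = 8239
282 + 24 = 306;  1797 + 306 = 2103;  8239 + 2103 = 10342
306 + 24 = 330;  2103 + 330 = 2433;  10342 + 2433 = 12775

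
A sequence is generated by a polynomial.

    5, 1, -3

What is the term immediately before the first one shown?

9

Δ: -4  -4
The first differences are constant at -4.
Work back: 5 + 4 = 9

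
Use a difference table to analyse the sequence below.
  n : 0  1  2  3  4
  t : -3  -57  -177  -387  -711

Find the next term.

-1173

First differences: -54, -120, -210, -324
Second differences: -66, -90, -114
Third differences: -24, -24
The third differences are constant (-24).
-114 − 24 = -138;  -324 − 138 = -462;  -711 − 462 = -1173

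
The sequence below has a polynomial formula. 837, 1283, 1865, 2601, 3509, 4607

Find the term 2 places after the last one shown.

First differences: 446 , 582 , 736 , 908 , 1098
Second differences: 136 , 154 , 172 , 190
Third differences: 18 , 18 , 18
Constant third difference = 18, so extend:
190 + 18 = 208;  1098 + 208 = 1306;  4607 + 1306 = 5913
208 + 18 = 226;  1306 + 226 = 1532;  5913 + 1532 = 7445

7445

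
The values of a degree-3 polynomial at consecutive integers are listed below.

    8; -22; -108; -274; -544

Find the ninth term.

-3144

Δ: -30  -86  -166  -270
Δ²: -56  -80  -104
Δ³: -24  -24
The third differences are constant (-24).
-104 − 24 = -128;  -270 − 128 = -398;  -544 − 398 = -942
-128 − 24 = -152;  -398 − 152 = -550;  -942 − 550 = -1492
-152 − 24 = -176;  -550 − 176 = -726;  -1492 − 726 = -2218
-176 − 24 = -200;  -726 − 200 = -926;  -2218 − 926 = -3144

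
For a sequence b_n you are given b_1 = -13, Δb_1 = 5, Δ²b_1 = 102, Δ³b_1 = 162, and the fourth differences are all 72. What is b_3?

99

Build the table forward from the leading diagonal:
Fourth differences: 72  72  72
Third differences: 162  234  306
Second differences: 102  264  498
First differences: 5  107  371
b: -13  -8  99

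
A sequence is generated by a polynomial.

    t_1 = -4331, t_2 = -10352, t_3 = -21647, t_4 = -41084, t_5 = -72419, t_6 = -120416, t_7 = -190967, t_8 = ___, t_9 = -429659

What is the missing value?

-291212

Using the first 7 terms:
-6021  -11295  -19437  -31335  -47997  -70551
-5274  -8142  -11898  -16662  -22554
-2868  -3756  -4764  -5892
-888  -1008  -1128
-120  -120
Constant fifth difference = -120.
Extend forward: -1128 − 120 = -1248;  -5892 − 1248 = -7140;  -22554 − 7140 = -29694;  -70551 − 29694 = -100245;  -190967 − 100245 = -291212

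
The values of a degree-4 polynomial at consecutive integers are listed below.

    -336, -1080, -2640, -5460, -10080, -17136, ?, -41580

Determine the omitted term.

Using the first 6 terms:
D1: -744  -1560  -2820  -4620  -7056
D2: -816  -1260  -1800  -2436
D3: -444  -540  -636
D4: -96  -96
Constant fourth difference = -96.
Extend forward: -636 − 96 = -732;  -2436 − 732 = -3168;  -7056 − 3168 = -10224;  -17136 − 10224 = -27360

-27360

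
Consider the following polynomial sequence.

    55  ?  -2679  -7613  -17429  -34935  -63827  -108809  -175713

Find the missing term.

Using the last 7 terms:
Δ: -4934, -9816, -17506, -28892, -44982, -66904
Δ²: -4882, -7690, -11386, -16090, -21922
Δ³: -2808, -3696, -4704, -5832
Δ⁴: -888, -1008, -1128
Δ⁵: -120, -120
Constant fifth difference = -120.
Extend backward: -888 + 120 = -768;  -2808 + 768 = -2040;  -4882 + 2040 = -2842;  -4934 + 2842 = -2092;  -2679 + 2092 = -587

-587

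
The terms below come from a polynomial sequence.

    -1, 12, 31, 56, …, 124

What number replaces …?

Using the first 4 terms:
13  19  25
6  6
Constant second difference = 6.
Extend forward: 25 + 6 = 31;  56 + 31 = 87

87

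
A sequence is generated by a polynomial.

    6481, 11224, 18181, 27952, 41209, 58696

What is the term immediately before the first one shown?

3424

D1: 4743, 6957, 9771, 13257, 17487
D2: 2214, 2814, 3486, 4230
D3: 600, 672, 744
D4: 72, 72
The fourth differences are constant at 72.
Work back: 600 − 72 = 528;  2214 − 528 = 1686;  4743 − 1686 = 3057;  6481 − 3057 = 3424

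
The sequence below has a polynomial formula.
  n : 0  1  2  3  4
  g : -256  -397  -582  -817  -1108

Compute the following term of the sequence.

-141, -185, -235, -291
-44, -50, -56
-6, -6
Constant third difference = -6, so extend:
-56 − 6 = -62;  -291 − 62 = -353;  -1108 − 353 = -1461

-1461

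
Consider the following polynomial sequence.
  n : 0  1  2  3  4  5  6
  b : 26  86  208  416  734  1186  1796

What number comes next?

60 , 122 , 208 , 318 , 452 , 610
62 , 86 , 110 , 134 , 158
24 , 24 , 24 , 24
The third differences are constant (24).
158 + 24 = 182;  610 + 182 = 792;  1796 + 792 = 2588

2588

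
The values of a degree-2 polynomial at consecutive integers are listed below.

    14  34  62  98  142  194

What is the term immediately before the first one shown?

2

Δ: 20, 28, 36, 44, 52
Δ²: 8, 8, 8, 8
The second differences are constant at 8.
Work back: 20 − 8 = 12;  14 − 12 = 2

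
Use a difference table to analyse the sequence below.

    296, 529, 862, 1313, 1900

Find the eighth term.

233, 333, 451, 587
100, 118, 136
18, 18
Constant third difference = 18, so extend:
136 + 18 = 154;  587 + 154 = 741;  1900 + 741 = 2641
154 + 18 = 172;  741 + 172 = 913;  2641 + 913 = 3554
172 + 18 = 190;  913 + 190 = 1103;  3554 + 1103 = 4657

4657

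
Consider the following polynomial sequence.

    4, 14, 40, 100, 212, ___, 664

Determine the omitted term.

Using the first 5 terms:
10  26  60  112
16  34  52
18  18
Constant third difference = 18.
Extend forward: 52 + 18 = 70;  112 + 70 = 182;  212 + 182 = 394

394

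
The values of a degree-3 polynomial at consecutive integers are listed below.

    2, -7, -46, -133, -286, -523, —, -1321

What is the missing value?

-862

Using the first 6 terms:
-9  -39  -87  -153  -237
-30  -48  -66  -84
-18  -18  -18
Constant third difference = -18.
Extend forward: -84 − 18 = -102;  -237 − 102 = -339;  -523 − 339 = -862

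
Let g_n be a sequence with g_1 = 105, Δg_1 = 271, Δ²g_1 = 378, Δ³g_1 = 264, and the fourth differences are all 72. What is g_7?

13761

Build the table forward from the leading diagonal:
Δ⁴: 72, 72, 72, 72, 72, 72, 72
Δ³: 264, 336, 408, 480, 552, 624, 696
Δ²: 378, 642, 978, 1386, 1866, 2418, 3042
Δ: 271, 649, 1291, 2269, 3655, 5521, 7939
g: 105, 376, 1025, 2316, 4585, 8240, 13761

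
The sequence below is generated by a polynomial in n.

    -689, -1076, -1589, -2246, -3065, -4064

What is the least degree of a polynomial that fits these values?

First differences: -387, -513, -657, -819, -999
Second differences: -126, -144, -162, -180
Third differences: -18, -18, -18
The third differences are constant, so the polynomial has degree 3.

3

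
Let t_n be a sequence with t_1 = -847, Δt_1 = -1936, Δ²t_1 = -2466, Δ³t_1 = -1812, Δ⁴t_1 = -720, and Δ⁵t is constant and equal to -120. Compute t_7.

Build the table forward from the leading diagonal:
D5: -120  -120  -120  -120  -120  -120  -120
D4: -720  -840  -960  -1080  -1200  -1320  -1440
D3: -1812  -2532  -3372  -4332  -5412  -6612  -7932
D2: -2466  -4278  -6810  -10182  -14514  -19926  -26538
D1: -1936  -4402  -8680  -15490  -25672  -40186  -60112
t: -847  -2783  -7185  -15865  -31355  -57027  -97213

-97213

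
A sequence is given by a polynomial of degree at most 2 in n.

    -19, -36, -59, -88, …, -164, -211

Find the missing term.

-123

Using the first 4 terms:
D1: -17  -23  -29
D2: -6  -6
Constant second difference = -6.
Extend forward: -29 − 6 = -35;  -88 − 35 = -123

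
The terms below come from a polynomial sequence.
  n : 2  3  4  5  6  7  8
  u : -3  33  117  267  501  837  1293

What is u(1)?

36  84  150  234  336  456
48  66  84  102  120
18  18  18  18
The third differences are constant at 18.
Work back: 48 − 18 = 30;  36 − 30 = 6;  -3 − 6 = -9

-9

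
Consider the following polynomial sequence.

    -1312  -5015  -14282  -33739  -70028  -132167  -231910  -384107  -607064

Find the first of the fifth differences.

D1: -3703, -9267, -19457, -36289, -62139, -99743, -152197, -222957
D2: -5564, -10190, -16832, -25850, -37604, -52454, -70760
D3: -4626, -6642, -9018, -11754, -14850, -18306
D4: -2016, -2376, -2736, -3096, -3456
D5: -360, -360, -360, -360

-360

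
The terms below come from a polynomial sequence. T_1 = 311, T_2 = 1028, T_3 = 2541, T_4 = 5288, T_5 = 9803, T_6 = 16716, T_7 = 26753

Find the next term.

40736

717, 1513, 2747, 4515, 6913, 10037
796, 1234, 1768, 2398, 3124
438, 534, 630, 726
96, 96, 96
The fourth differences are constant (96).
726 + 96 = 822;  3124 + 822 = 3946;  10037 + 3946 = 13983;  26753 + 13983 = 40736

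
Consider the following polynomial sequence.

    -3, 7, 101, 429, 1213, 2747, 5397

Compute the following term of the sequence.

9601

First differences: 10, 94, 328, 784, 1534, 2650
Second differences: 84, 234, 456, 750, 1116
Third differences: 150, 222, 294, 366
Fourth differences: 72, 72, 72
Constant fourth difference = 72, so extend:
366 + 72 = 438;  1116 + 438 = 1554;  2650 + 1554 = 4204;  5397 + 4204 = 9601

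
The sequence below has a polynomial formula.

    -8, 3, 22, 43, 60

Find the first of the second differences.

8

D1: 11, 19, 21, 17
D2: 8, 2, -4
D3: -6, -6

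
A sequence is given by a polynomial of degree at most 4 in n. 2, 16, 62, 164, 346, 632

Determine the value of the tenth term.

14  46  102  182  286
32  56  80  104
24  24  24
Third differences constant at 24.
104 + 24 = 128;  286 + 128 = 414;  632 + 414 = 1046
128 + 24 = 152;  414 + 152 = 566;  1046 + 566 = 1612
152 + 24 = 176;  566 + 176 = 742;  1612 + 742 = 2354
176 + 24 = 200;  742 + 200 = 942;  2354 + 942 = 3296

3296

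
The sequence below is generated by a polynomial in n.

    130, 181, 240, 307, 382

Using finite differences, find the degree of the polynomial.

2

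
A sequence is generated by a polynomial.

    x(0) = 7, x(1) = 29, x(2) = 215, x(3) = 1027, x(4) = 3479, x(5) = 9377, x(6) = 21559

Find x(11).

Δ: 22, 186, 812, 2452, 5898, 12182
Δ²: 164, 626, 1640, 3446, 6284
Δ³: 462, 1014, 1806, 2838
Δ⁴: 552, 792, 1032
Δ⁵: 240, 240
The fifth differences are constant (240).
1032 + 240 = 1272;  2838 + 1272 = 4110;  6284 + 4110 = 10394;  12182 + 10394 = 22576;  21559 + 22576 = 44135
1272 + 240 = 1512;  4110 + 1512 = 5622;  10394 + 5622 = 16016;  22576 + 16016 = 38592;  44135 + 38592 = 82727
1512 + 240 = 1752;  5622 + 1752 = 7374;  16016 + 7374 = 23390;  38592 + 23390 = 61982;  82727 + 61982 = 144709
1752 + 240 = 1992;  7374 + 1992 = 9366;  23390 + 9366 = 32756;  61982 + 32756 = 94738;  144709 + 94738 = 239447
1992 + 240 = 2232;  9366 + 2232 = 11598;  32756 + 11598 = 44354;  94738 + 44354 = 139092;  239447 + 139092 = 378539

378539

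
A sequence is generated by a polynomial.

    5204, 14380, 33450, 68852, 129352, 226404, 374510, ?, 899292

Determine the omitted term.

591580

Using the first 7 terms:
First differences: 9176, 19070, 35402, 60500, 97052, 148106
Second differences: 9894, 16332, 25098, 36552, 51054
Third differences: 6438, 8766, 11454, 14502
Fourth differences: 2328, 2688, 3048
Fifth differences: 360, 360
Constant fifth difference = 360.
Extend forward: 3048 + 360 = 3408;  14502 + 3408 = 17910;  51054 + 17910 = 68964;  148106 + 68964 = 217070;  374510 + 217070 = 591580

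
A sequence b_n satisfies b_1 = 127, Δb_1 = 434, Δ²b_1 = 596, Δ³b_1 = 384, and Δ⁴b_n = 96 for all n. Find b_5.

7071

Build the table forward from the leading diagonal:
Fourth differences: 96  96  96  96  96
Third differences: 384  480  576  672  768
Second differences: 596  980  1460  2036  2708
First differences: 434  1030  2010  3470  5506
b: 127  561  1591  3601  7071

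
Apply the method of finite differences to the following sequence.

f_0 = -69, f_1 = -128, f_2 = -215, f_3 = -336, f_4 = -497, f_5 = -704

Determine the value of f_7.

-1280

Δ: -59  -87  -121  -161  -207
Δ²: -28  -34  -40  -46
Δ³: -6  -6  -6
The third differences are constant (-6).
-46 − 6 = -52;  -207 − 52 = -259;  -704 − 259 = -963
-52 − 6 = -58;  -259 − 58 = -317;  -963 − 317 = -1280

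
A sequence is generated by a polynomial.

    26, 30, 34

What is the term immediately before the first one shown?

22

First differences: 4, 4
The first differences are constant at 4.
Work back: 26 − 4 = 22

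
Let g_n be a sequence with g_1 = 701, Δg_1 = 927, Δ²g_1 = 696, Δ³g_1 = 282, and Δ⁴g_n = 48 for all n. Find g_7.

23063

Build the table forward from the leading diagonal:
Δ⁴: 48  48  48  48  48  48  48
Δ³: 282  330  378  426  474  522  570
Δ²: 696  978  1308  1686  2112  2586  3108
Δ: 927  1623  2601  3909  5595  7707  10293
g: 701  1628  3251  5852  9761  15356  23063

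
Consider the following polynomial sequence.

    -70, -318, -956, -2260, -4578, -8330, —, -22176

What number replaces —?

-14008

Using the first 6 terms:
Δ: -248  -638  -1304  -2318  -3752
Δ²: -390  -666  -1014  -1434
Δ³: -276  -348  -420
Δ⁴: -72  -72
Constant fourth difference = -72.
Extend forward: -420 − 72 = -492;  -1434 − 492 = -1926;  -3752 − 1926 = -5678;  -8330 − 5678 = -14008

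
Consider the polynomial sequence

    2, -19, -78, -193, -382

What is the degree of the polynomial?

-21, -59, -115, -189
-38, -56, -74
-18, -18
The third differences are constant, so the polynomial has degree 3.

3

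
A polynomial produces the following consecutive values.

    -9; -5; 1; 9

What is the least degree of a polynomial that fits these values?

D1: 4, 6, 8
D2: 2, 2
The second differences are constant, so the polynomial has degree 2.

2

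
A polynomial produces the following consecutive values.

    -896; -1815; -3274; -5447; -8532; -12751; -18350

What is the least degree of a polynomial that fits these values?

D1: -919, -1459, -2173, -3085, -4219, -5599
D2: -540, -714, -912, -1134, -1380
D3: -174, -198, -222, -246
D4: -24, -24, -24
The fourth differences are constant, so the polynomial has degree 4.

4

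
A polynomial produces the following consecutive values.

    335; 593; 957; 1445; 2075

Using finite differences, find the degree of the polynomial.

3

258, 364, 488, 630
106, 124, 142
18, 18
The third differences are constant, so the polynomial has degree 3.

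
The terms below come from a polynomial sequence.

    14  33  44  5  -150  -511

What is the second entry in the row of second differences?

-50

D1: 19, 11, -39, -155, -361
D2: -8, -50, -116, -206
D3: -42, -66, -90
D4: -24, -24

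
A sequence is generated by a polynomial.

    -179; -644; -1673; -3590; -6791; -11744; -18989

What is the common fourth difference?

-72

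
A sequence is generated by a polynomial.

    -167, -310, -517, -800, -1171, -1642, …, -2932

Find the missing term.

Using the first 6 terms:
D1: -143, -207, -283, -371, -471
D2: -64, -76, -88, -100
D3: -12, -12, -12
Constant third difference = -12.
Extend forward: -100 − 12 = -112;  -471 − 112 = -583;  -1642 − 583 = -2225

-2225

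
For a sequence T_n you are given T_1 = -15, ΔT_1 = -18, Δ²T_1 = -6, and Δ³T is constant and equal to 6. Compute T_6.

-105

Build the table forward from the leading diagonal:
D3: 6  6  6  6  6  6
D2: -6  0  6  12  18  24
D1: -18  -24  -24  -18  -6  12
T: -15  -33  -57  -81  -99  -105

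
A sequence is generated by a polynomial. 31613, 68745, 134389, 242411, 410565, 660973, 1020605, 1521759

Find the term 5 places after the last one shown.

7714229

37132 , 65644 , 108022 , 168154 , 250408 , 359632 , 501154
28512 , 42378 , 60132 , 82254 , 109224 , 141522
13866 , 17754 , 22122 , 26970 , 32298
3888 , 4368 , 4848 , 5328
480 , 480 , 480
Constant fifth difference = 480, so extend:
5328 + 480 = 5808;  32298 + 5808 = 38106;  141522 + 38106 = 179628;  501154 + 179628 = 680782;  1521759 + 680782 = 2202541
5808 + 480 = 6288;  38106 + 6288 = 44394;  179628 + 44394 = 224022;  680782 + 224022 = 904804;  2202541 + 904804 = 3107345
6288 + 480 = 6768;  44394 + 6768 = 51162;  224022 + 51162 = 275184;  904804 + 275184 = 1179988;  3107345 + 1179988 = 4287333
6768 + 480 = 7248;  51162 + 7248 = 58410;  275184 + 58410 = 333594;  1179988 + 333594 = 1513582;  4287333 + 1513582 = 5800915
7248 + 480 = 7728;  58410 + 7728 = 66138;  333594 + 66138 = 399732;  1513582 + 399732 = 1913314;  5800915 + 1913314 = 7714229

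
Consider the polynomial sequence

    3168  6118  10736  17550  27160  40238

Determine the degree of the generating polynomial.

4

2950, 4618, 6814, 9610, 13078
1668, 2196, 2796, 3468
528, 600, 672
72, 72
The fourth differences are constant, so the polynomial has degree 4.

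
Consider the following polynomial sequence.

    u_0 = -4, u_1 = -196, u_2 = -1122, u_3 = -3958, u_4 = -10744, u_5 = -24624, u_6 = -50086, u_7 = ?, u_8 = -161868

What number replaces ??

Using the first 7 terms:
First differences: -192, -926, -2836, -6786, -13880, -25462
Second differences: -734, -1910, -3950, -7094, -11582
Third differences: -1176, -2040, -3144, -4488
Fourth differences: -864, -1104, -1344
Fifth differences: -240, -240
Constant fifth difference = -240.
Extend forward: -1344 − 240 = -1584;  -4488 − 1584 = -6072;  -11582 − 6072 = -17654;  -25462 − 17654 = -43116;  -50086 − 43116 = -93202

-93202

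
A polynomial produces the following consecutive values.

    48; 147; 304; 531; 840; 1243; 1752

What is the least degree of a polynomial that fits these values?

D1: 99, 157, 227, 309, 403, 509
D2: 58, 70, 82, 94, 106
D3: 12, 12, 12, 12
The third differences are constant, so the polynomial has degree 3.

3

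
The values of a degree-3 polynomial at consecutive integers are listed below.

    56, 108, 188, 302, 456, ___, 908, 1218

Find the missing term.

656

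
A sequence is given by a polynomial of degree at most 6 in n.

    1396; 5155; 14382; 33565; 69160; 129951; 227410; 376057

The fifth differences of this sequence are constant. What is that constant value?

D1: 3759, 9227, 19183, 35595, 60791, 97459, 148647
D2: 5468, 9956, 16412, 25196, 36668, 51188
D3: 4488, 6456, 8784, 11472, 14520
D4: 1968, 2328, 2688, 3048
D5: 360, 360, 360

360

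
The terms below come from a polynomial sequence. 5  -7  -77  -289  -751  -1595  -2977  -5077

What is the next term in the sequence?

Δ: -12, -70, -212, -462, -844, -1382, -2100
Δ²: -58, -142, -250, -382, -538, -718
Δ³: -84, -108, -132, -156, -180
Δ⁴: -24, -24, -24, -24
Fourth differences constant at -24.
-180 − 24 = -204;  -718 − 204 = -922;  -2100 − 922 = -3022;  -5077 − 3022 = -8099

-8099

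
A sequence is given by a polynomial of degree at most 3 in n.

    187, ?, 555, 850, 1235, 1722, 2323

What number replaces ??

Using the last 5 terms:
D1: 295  385  487  601
D2: 90  102  114
D3: 12  12
Constant third difference = 12.
Extend backward: 90 − 12 = 78;  295 − 78 = 217;  555 − 217 = 338

338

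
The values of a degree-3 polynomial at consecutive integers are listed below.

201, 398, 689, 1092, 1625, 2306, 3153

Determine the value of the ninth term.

Δ: 197 , 291 , 403 , 533 , 681 , 847
Δ²: 94 , 112 , 130 , 148 , 166
Δ³: 18 , 18 , 18 , 18
Constant third difference = 18, so extend:
166 + 18 = 184;  847 + 184 = 1031;  3153 + 1031 = 4184
184 + 18 = 202;  1031 + 202 = 1233;  4184 + 1233 = 5417

5417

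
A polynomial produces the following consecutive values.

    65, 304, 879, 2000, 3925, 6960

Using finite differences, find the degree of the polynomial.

4

Δ: 239, 575, 1121, 1925, 3035
Δ²: 336, 546, 804, 1110
Δ³: 210, 258, 306
Δ⁴: 48, 48
The fourth differences are constant, so the polynomial has degree 4.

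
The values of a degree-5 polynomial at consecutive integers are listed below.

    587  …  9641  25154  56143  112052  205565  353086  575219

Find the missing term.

2920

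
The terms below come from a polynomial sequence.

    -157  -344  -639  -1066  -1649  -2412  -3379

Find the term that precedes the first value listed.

-54

First differences: -187, -295, -427, -583, -763, -967
Second differences: -108, -132, -156, -180, -204
Third differences: -24, -24, -24, -24
The third differences are constant at -24.
Work back: -108 + 24 = -84;  -187 + 84 = -103;  -157 + 103 = -54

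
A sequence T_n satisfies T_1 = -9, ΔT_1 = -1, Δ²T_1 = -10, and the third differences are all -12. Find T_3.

-21

Build the table forward from the leading diagonal:
Δ³: -12, -12, -12
Δ²: -10, -22, -34
Δ: -1, -11, -33
T: -9, -10, -21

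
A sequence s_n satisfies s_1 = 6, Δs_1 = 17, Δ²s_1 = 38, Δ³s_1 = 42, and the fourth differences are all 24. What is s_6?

1011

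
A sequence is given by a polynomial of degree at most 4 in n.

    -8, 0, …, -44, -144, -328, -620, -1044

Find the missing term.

-4

Using the last 5 terms:
-100  -184  -292  -424
-84  -108  -132
-24  -24
Constant third difference = -24.
Extend backward: -84 + 24 = -60;  -100 + 60 = -40;  -44 + 40 = -4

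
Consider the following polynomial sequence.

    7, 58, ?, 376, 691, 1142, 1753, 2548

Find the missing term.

Using the last 5 terms:
315, 451, 611, 795
136, 160, 184
24, 24
Constant third difference = 24.
Extend backward: 136 − 24 = 112;  315 − 112 = 203;  376 − 203 = 173

173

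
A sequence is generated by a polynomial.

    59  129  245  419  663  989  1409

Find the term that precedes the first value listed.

D1: 70  116  174  244  326  420
D2: 46  58  70  82  94
D3: 12  12  12  12
The third differences are constant at 12.
Work back: 46 − 12 = 34;  70 − 34 = 36;  59 − 36 = 23

23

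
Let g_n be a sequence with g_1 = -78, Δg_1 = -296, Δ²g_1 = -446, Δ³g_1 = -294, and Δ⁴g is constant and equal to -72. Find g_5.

Build the table forward from the leading diagonal:
Δ⁴: -72  -72  -72  -72  -72
Δ³: -294  -366  -438  -510  -582
Δ²: -446  -740  -1106  -1544  -2054
Δ: -296  -742  -1482  -2588  -4132
g: -78  -374  -1116  -2598  -5186

-5186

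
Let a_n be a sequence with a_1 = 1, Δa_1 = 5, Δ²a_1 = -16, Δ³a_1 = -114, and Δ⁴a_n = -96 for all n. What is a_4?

Build the table forward from the leading diagonal:
Δ⁴: -96  -96  -96  -96
Δ³: -114  -210  -306  -402
Δ²: -16  -130  -340  -646
Δ: 5  -11  -141  -481
a: 1  6  -5  -146

-146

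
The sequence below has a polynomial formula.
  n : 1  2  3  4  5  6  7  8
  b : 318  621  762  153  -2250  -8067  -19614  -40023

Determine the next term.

-73362

D1: 303 , 141 , -609 , -2403 , -5817 , -11547 , -20409
D2: -162 , -750 , -1794 , -3414 , -5730 , -8862
D3: -588 , -1044 , -1620 , -2316 , -3132
D4: -456 , -576 , -696 , -816
D5: -120 , -120 , -120
Constant fifth difference = -120, so extend:
-816 − 120 = -936;  -3132 − 936 = -4068;  -8862 − 4068 = -12930;  -20409 − 12930 = -33339;  -40023 − 33339 = -73362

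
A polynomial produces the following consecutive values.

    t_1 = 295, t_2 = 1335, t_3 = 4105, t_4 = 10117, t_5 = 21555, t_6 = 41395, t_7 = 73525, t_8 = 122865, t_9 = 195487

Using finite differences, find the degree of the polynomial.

5

First differences: 1040, 2770, 6012, 11438, 19840, 32130, 49340, 72622
Second differences: 1730, 3242, 5426, 8402, 12290, 17210, 23282
Third differences: 1512, 2184, 2976, 3888, 4920, 6072
Fourth differences: 672, 792, 912, 1032, 1152
Fifth differences: 120, 120, 120, 120
The fifth differences are constant, so the polynomial has degree 5.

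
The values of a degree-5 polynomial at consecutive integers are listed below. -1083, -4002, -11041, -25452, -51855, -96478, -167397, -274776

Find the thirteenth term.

Δ: -2919  -7039  -14411  -26403  -44623  -70919  -107379
Δ²: -4120  -7372  -11992  -18220  -26296  -36460
Δ³: -3252  -4620  -6228  -8076  -10164
Δ⁴: -1368  -1608  -1848  -2088
Δ⁵: -240  -240  -240
Constant fifth difference = -240, so extend:
-2088 − 240 = -2328;  -10164 − 2328 = -12492;  -36460 − 12492 = -48952;  -107379 − 48952 = -156331;  -274776 − 156331 = -431107
-2328 − 240 = -2568;  -12492 − 2568 = -15060;  -48952 − 15060 = -64012;  -156331 − 64012 = -220343;  -431107 − 220343 = -651450
-2568 − 240 = -2808;  -15060 − 2808 = -17868;  -64012 − 17868 = -81880;  -220343 − 81880 = -302223;  -651450 − 302223 = -953673
-2808 − 240 = -3048;  -17868 − 3048 = -20916;  -81880 − 20916 = -102796;  -302223 − 102796 = -405019;  -953673 − 405019 = -1358692
-3048 − 240 = -3288;  -20916 − 3288 = -24204;  -102796 − 24204 = -127000;  -405019 − 127000 = -532019;  -1358692 − 532019 = -1890711

-1890711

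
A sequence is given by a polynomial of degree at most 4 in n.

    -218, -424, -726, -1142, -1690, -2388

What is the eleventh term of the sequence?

Δ: -206  -302  -416  -548  -698
Δ²: -96  -114  -132  -150
Δ³: -18  -18  -18
Constant third difference = -18, so extend:
-150 − 18 = -168;  -698 − 168 = -866;  -2388 − 866 = -3254
-168 − 18 = -186;  -866 − 186 = -1052;  -3254 − 1052 = -4306
-186 − 18 = -204;  -1052 − 204 = -1256;  -4306 − 1256 = -5562
-204 − 18 = -222;  -1256 − 222 = -1478;  -5562 − 1478 = -7040
-222 − 18 = -240;  -1478 − 240 = -1718;  -7040 − 1718 = -8758

-8758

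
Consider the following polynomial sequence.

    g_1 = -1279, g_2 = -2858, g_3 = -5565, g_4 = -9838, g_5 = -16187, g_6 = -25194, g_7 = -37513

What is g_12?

First differences: -1579, -2707, -4273, -6349, -9007, -12319
Second differences: -1128, -1566, -2076, -2658, -3312
Third differences: -438, -510, -582, -654
Fourth differences: -72, -72, -72
Fourth differences constant at -72.
-654 − 72 = -726;  -3312 − 726 = -4038;  -12319 − 4038 = -16357;  -37513 − 16357 = -53870
-726 − 72 = -798;  -4038 − 798 = -4836;  -16357 − 4836 = -21193;  -53870 − 21193 = -75063
-798 − 72 = -870;  -4836 − 870 = -5706;  -21193 − 5706 = -26899;  -75063 − 26899 = -101962
-870 − 72 = -942;  -5706 − 942 = -6648;  -26899 − 6648 = -33547;  -101962 − 33547 = -135509
-942 − 72 = -1014;  -6648 − 1014 = -7662;  -33547 − 7662 = -41209;  -135509 − 41209 = -176718

-176718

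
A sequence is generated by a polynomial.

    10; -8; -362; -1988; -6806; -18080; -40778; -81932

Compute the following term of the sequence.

Δ: -18  -354  -1626  -4818  -11274  -22698  -41154
Δ²: -336  -1272  -3192  -6456  -11424  -18456
Δ³: -936  -1920  -3264  -4968  -7032
Δ⁴: -984  -1344  -1704  -2064
Δ⁵: -360  -360  -360
Constant fifth difference = -360, so extend:
-2064 − 360 = -2424;  -7032 − 2424 = -9456;  -18456 − 9456 = -27912;  -41154 − 27912 = -69066;  -81932 − 69066 = -150998

-150998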